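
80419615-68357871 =12061744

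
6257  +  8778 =15035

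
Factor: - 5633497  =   - 59^1*95483^1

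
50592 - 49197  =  1395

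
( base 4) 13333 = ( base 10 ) 511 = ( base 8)777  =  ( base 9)627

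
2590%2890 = 2590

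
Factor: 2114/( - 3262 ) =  - 151/233 = - 151^1 * 233^( - 1) 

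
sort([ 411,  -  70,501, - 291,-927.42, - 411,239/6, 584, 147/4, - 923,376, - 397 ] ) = [ - 927.42, - 923, - 411, - 397,  -  291,-70,147/4,239/6,376, 411, 501,584]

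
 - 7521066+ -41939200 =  - 49460266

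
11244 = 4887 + 6357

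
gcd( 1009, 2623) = 1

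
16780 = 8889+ 7891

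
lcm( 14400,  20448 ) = 1022400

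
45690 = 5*9138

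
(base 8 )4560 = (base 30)2KG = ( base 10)2416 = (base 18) 784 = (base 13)113B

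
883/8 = 883/8= 110.38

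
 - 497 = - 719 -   -  222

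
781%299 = 183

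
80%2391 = 80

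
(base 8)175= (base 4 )1331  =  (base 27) 4h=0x7D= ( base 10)125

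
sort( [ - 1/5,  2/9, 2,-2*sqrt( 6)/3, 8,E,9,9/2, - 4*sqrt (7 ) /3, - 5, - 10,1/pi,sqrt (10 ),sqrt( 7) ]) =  [ - 10,- 5,-4*sqrt( 7 )/3, - 2*sqrt ( 6)/3,-1/5,2/9,  1/pi,2,sqrt( 7 ),E , sqrt( 10),9/2, 8,  9 ]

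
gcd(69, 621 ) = 69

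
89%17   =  4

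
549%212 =125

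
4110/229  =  17 + 217/229 = 17.95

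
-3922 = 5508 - 9430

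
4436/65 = 68  +  16/65 =68.25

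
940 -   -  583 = 1523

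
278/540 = 139/270 = 0.51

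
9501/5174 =1 + 4327/5174 = 1.84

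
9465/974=9 + 699/974=9.72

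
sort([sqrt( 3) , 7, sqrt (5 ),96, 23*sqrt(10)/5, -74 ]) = [ - 74,sqrt( 3),  sqrt(5 ),  7,23*sqrt( 10)/5, 96 ]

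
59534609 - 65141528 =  - 5606919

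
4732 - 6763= -2031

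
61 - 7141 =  - 7080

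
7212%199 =48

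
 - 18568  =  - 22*844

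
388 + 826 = 1214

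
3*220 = 660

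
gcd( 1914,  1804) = 22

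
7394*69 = 510186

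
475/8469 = 475/8469 = 0.06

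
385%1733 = 385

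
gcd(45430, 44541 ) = 7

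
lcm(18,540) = 540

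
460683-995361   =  - 534678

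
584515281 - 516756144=67759137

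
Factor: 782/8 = 2^( - 2)*17^1*23^1 = 391/4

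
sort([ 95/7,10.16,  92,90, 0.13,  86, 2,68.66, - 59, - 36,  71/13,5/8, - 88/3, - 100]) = [-100,-59,-36,-88/3,0.13, 5/8, 2,71/13, 10.16,95/7, 68.66,86,90,92] 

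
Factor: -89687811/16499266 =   -  2^ ( - 1)*3^1*7^(- 1)*167^(-1) * 7057^( - 1)*29895937^1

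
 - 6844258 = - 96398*71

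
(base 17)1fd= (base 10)557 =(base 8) 1055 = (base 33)GT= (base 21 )15B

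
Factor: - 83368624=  - 2^4*5210539^1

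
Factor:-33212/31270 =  - 16606/15635 =-2^1*5^(-1 )*19^2*23^1*53^( - 1)*59^(  -  1) 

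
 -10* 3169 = -31690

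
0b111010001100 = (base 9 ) 5087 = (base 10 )3724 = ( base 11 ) 2886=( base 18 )b8g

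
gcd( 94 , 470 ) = 94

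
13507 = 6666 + 6841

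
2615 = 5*523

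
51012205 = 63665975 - 12653770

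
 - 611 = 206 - 817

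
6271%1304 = 1055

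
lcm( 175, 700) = 700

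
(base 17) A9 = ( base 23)7I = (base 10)179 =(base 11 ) 153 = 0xB3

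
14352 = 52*276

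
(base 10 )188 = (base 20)98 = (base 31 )62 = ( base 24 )7k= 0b10111100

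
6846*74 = 506604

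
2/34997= 2/34997   =  0.00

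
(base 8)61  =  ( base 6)121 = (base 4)301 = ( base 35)1E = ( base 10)49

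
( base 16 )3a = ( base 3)2011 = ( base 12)4a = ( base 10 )58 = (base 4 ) 322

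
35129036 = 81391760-46262724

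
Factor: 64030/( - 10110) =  - 19/3 = - 3^( - 1 )*19^1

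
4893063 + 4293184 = 9186247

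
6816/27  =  2272/9= 252.44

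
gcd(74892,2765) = 79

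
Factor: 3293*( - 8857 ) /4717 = -17^1*37^1*53^(  -  1)*521^1 = - 327709/53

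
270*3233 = 872910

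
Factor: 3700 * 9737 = 36026900 = 2^2*5^2*7^1*13^1*37^1*107^1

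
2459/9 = 2459/9 = 273.22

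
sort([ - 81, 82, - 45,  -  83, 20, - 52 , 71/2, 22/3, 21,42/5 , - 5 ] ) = [ - 83,- 81,- 52, - 45 ,-5 , 22/3 , 42/5, 20 , 21,71/2,82]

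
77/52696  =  11/7528 = 0.00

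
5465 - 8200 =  - 2735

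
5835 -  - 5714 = 11549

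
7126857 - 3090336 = 4036521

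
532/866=266/433 = 0.61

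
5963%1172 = 103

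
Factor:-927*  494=-2^1*3^2*13^1*19^1*103^1 = - 457938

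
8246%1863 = 794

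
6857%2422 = 2013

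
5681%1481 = 1238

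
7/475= 7/475 = 0.01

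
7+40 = 47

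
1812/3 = 604 = 604.00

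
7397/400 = 7397/400 = 18.49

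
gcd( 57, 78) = 3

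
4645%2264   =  117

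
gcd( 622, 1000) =2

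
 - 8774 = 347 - 9121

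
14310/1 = 14310 = 14310.00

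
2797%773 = 478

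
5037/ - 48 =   -  1679/16 = - 104.94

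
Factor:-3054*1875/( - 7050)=3^1*5^2*47^ (-1 )*509^1 = 38175/47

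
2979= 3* 993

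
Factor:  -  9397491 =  - 3^1*197^1*15901^1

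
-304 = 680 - 984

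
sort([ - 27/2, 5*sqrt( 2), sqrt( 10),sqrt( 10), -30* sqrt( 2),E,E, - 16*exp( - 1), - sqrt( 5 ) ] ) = [-30*sqrt( 2), - 27/2, - 16*exp( - 1 ), - sqrt( 5), E, E , sqrt( 10 ),  sqrt( 10),5*sqrt( 2) ]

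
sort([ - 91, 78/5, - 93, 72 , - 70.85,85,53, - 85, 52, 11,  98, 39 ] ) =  [  -  93, - 91, - 85,-70.85 , 11, 78/5,39,52, 53, 72,  85, 98 ] 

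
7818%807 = 555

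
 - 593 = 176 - 769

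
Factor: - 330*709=  -  2^1*3^1*5^1*11^1*709^1 = - 233970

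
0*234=0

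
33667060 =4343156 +29323904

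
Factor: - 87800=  - 2^3*5^2*439^1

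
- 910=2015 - 2925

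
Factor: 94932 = 2^2*3^4*293^1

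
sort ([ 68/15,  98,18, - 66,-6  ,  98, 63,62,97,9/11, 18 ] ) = [ -66,  -  6,9/11, 68/15,18, 18, 62,63,97,98, 98 ] 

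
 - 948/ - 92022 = 158/15337= 0.01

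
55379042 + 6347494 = 61726536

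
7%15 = 7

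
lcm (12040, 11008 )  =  385280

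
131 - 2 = 129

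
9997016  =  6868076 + 3128940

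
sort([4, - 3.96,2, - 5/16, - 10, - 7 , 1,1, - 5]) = [ - 10 , - 7,-5, - 3.96,-5/16,1,1,2,4]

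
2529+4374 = 6903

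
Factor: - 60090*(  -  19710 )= 1184373900 =2^2 *3^4 * 5^2 * 73^1*  2003^1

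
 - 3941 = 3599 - 7540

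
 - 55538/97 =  - 55538/97 = - 572.56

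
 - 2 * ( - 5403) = 10806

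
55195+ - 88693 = - 33498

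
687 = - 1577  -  -2264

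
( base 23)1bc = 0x31A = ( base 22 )1E2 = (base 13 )491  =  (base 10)794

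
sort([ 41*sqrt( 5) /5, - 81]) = [ - 81 , 41*sqrt(5)/5] 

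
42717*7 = 299019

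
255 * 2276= 580380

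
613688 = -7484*( - 82)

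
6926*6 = 41556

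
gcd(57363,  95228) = 1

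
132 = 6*22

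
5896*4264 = 25140544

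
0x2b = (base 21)21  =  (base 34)19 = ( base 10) 43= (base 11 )3A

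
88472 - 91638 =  - 3166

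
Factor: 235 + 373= 608  =  2^5*19^1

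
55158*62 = 3419796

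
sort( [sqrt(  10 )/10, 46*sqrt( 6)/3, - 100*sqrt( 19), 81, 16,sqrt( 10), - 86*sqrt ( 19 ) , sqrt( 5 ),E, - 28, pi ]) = [ - 100*sqrt( 19),  -  86*sqrt( 19), -28,sqrt( 10 )/10, sqrt( 5 ), E,pi,sqrt( 10), 16, 46*sqrt ( 6 )/3,81]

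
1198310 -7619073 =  - 6420763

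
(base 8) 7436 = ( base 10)3870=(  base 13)19B9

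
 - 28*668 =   -  18704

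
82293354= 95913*858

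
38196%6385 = 6271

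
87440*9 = 786960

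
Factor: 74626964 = 2^2*71^2*3701^1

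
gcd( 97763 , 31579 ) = 1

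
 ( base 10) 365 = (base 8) 555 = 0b101101101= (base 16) 16d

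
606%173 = 87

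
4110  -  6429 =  - 2319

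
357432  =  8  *44679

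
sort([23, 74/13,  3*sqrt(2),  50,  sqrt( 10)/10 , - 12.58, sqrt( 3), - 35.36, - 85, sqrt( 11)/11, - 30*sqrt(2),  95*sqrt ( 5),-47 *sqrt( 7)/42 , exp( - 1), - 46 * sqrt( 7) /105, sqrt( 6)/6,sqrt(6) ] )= [ - 85, - 30*sqrt(2), - 35.36,  -  12.58, - 47*sqrt(7)/42, - 46*sqrt(7)/105,  sqrt(11)/11, sqrt( 10)/10 , exp( - 1), sqrt( 6 ) /6, sqrt(3 ),sqrt(6 ),  3*sqrt(2 ),74/13  ,  23,50,95* sqrt( 5)]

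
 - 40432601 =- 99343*407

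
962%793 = 169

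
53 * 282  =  14946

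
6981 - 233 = 6748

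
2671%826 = 193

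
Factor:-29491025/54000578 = - 2^ ( - 1 ) * 5^2*1123^( - 1)*24043^( -1)*1179641^1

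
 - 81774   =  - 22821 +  - 58953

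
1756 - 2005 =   -  249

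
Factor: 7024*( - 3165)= - 2^4*3^1 * 5^1*211^1*439^1= - 22230960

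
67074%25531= 16012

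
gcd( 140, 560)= 140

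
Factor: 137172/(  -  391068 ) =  - 3^( -3 )* 7^1* 17^( -1) * 23^1 = - 161/459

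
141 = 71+70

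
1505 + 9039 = 10544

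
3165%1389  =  387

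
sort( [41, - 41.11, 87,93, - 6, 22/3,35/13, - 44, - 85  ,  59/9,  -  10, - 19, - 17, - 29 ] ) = [ - 85,-44, - 41.11, - 29, - 19, - 17, - 10, - 6,35/13 , 59/9,22/3,41,87,93]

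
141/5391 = 47/1797 = 0.03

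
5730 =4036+1694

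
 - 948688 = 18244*( - 52)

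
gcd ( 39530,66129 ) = 67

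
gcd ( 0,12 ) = 12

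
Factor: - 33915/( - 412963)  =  3^1 * 5^1 * 7^1*17^1*19^1*503^( - 1 )*821^( - 1)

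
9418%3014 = 376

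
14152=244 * 58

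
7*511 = 3577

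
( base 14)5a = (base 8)120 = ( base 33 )2e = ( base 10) 80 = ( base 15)55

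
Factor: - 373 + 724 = 351=3^3 * 13^1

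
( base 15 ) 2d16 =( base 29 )BFA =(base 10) 9696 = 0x25E0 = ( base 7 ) 40161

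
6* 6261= 37566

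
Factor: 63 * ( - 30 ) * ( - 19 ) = 35910 =2^1 * 3^3 * 5^1*7^1*19^1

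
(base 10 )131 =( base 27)4n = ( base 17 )7C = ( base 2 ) 10000011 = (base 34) 3T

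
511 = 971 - 460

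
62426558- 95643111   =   - 33216553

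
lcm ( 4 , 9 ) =36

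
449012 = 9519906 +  - 9070894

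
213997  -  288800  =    -  74803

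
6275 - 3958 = 2317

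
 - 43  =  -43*1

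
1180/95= 12 + 8/19 = 12.42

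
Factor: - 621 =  - 3^3 * 23^1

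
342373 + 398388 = 740761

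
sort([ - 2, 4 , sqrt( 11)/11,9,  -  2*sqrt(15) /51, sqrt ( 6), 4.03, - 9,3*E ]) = [ - 9,-2,- 2*sqrt(15) /51  ,  sqrt ( 11 ) /11, sqrt ( 6 ), 4, 4.03, 3*E,9]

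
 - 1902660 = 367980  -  2270640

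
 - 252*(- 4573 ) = 1152396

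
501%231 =39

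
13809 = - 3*(  -  4603)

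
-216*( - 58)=12528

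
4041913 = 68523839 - 64481926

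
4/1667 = 4/1667 = 0.00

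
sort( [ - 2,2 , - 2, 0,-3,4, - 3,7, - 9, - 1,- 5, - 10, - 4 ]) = [ - 10, - 9, - 5, - 4, - 3, - 3, - 2, - 2, - 1,0, 2, 4 , 7 ]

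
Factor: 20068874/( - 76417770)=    - 3^(-1)*5^( - 1)*7^1 * 11^(-1 )*13^ ( - 1)*17^1*37^1 * 43^1*47^( - 1)*53^1*379^( - 1) = - 10034437/38208885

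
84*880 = 73920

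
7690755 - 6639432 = 1051323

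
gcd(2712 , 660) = 12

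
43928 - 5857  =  38071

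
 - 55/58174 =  - 1 + 58119/58174=- 0.00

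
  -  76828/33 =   -  76828/33 = - 2328.12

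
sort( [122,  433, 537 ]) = [122, 433, 537]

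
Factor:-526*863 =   -  2^1 * 263^1*863^1 = - 453938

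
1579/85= 18 + 49/85 = 18.58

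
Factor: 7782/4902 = 19^ ( - 1 ) * 43^( - 1 )* 1297^1=1297/817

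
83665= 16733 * 5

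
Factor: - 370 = -2^1*5^1* 37^1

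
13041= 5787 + 7254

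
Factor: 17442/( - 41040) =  - 2^( - 3 )*5^( - 1 )*17^1 = -17/40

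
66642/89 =748 + 70/89 = 748.79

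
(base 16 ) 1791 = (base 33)5hr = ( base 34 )57F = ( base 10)6033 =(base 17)13ef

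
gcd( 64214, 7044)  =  2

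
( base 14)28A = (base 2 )1000000010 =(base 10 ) 514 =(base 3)201001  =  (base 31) gi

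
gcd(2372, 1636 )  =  4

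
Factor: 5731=11^1*521^1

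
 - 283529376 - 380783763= -664313139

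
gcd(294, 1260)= 42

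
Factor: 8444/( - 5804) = - 2111/1451 = - 1451^( - 1 ) * 2111^1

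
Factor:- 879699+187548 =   -  3^1*19^1*12143^1  =  - 692151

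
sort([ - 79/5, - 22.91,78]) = [ - 22.91, - 79/5, 78]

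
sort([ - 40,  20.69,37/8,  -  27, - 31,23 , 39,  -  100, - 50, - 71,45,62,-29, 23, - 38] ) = [ - 100,  -  71 , - 50,  -  40,  -  38,-31, -29, - 27,37/8,20.69,23,23, 39,45,62]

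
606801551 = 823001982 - 216200431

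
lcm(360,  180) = 360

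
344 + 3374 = 3718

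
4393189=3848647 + 544542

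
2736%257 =166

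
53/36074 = 53/36074= 0.00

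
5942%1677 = 911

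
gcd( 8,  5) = 1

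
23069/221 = 104 + 5/13 = 104.38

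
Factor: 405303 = 3^1*135101^1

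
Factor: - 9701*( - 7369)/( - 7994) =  - 2^(  -  1)*7^( - 1) * 89^1  *109^1*571^( - 1) * 7369^1=- 71486669/7994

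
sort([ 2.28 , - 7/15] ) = [ - 7/15, 2.28 ]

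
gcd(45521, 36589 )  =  7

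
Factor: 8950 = 2^1*5^2*179^1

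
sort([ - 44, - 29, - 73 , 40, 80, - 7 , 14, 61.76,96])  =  [ - 73, - 44,  -  29, - 7,14,40,61.76, 80,96]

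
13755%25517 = 13755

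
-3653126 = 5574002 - 9227128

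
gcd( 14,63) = 7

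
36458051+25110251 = 61568302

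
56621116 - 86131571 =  - 29510455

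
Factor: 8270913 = 3^1*7^1 *393853^1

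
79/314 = 79/314 =0.25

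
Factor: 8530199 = 359^1*23761^1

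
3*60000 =180000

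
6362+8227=14589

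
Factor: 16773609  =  3^1*1999^1*2797^1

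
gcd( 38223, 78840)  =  9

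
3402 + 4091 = 7493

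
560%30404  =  560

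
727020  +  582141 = 1309161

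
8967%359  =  351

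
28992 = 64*453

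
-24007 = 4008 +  - 28015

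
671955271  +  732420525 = 1404375796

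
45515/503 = 45515/503 = 90.49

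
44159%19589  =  4981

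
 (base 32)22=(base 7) 123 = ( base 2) 1000010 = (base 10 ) 66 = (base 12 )56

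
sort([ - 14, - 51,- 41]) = [ - 51,-41, - 14]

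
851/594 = 1 + 257/594 = 1.43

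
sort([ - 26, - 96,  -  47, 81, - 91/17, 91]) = [ - 96, - 47, - 26, - 91/17,81,91]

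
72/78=12/13=0.92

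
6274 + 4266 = 10540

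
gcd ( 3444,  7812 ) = 84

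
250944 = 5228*48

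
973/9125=973/9125 = 0.11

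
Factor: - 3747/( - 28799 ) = 3^1 * 31^( - 1)*929^( - 1 )*1249^1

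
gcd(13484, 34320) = 4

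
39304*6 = 235824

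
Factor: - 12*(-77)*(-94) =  - 86856 = -  2^3 * 3^1*7^1*11^1*47^1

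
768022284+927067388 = 1695089672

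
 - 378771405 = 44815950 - 423587355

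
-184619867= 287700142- 472320009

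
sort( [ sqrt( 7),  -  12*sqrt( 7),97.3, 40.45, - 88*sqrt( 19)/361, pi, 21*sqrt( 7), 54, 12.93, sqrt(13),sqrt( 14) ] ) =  [ - 12*sqrt( 7),  -  88 * sqrt ( 19)/361, sqrt( 7 ), pi,sqrt(13 ) , sqrt(14),12.93, 40.45 , 54, 21*sqrt ( 7), 97.3 ] 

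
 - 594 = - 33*18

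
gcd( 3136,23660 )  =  28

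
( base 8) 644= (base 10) 420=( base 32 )D4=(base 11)352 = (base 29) EE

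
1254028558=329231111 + 924797447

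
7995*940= 7515300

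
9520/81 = 117+43/81  =  117.53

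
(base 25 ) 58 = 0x85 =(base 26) 53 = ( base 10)133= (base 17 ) 7e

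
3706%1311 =1084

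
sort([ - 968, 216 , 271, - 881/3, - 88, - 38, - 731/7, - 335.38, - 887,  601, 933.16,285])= [ - 968 , - 887,  -  335.38, - 881/3, - 731/7, - 88,-38, 216,271, 285, 601,933.16 ]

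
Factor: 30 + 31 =61^1 = 61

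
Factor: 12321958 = 2^1*11^1*560089^1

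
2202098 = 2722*809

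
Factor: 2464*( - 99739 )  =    -  245756896  =  - 2^5*7^1*11^1*17^1*5867^1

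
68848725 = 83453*825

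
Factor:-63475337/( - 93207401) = 7^( - 1)*7723^1*8219^1 * 13315343^( - 1 )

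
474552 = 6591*72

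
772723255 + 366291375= 1139014630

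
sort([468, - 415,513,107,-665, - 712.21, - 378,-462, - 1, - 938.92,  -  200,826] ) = [ - 938.92, - 712.21, - 665, - 462, -415, - 378, - 200 , - 1,107,468, 513,826]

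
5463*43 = 234909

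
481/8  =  60 + 1/8 = 60.12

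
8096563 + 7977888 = 16074451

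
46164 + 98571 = 144735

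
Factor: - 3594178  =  -2^1 * 7^1*149^1*1723^1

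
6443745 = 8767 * 735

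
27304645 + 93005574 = 120310219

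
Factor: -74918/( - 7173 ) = 94/9 = 2^1 *3^(-2) *47^1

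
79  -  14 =65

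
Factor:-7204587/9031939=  - 3^1*7^( - 1 )* 13^1*23^( - 1)* 56099^( - 1 )*184733^1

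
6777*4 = 27108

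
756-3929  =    -  3173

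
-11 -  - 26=15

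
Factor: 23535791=29^1*857^1* 947^1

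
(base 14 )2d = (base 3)1112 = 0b101001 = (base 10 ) 41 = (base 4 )221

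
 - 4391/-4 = 4391/4 = 1097.75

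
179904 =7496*24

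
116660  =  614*190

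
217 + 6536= 6753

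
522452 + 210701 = 733153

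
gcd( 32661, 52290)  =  9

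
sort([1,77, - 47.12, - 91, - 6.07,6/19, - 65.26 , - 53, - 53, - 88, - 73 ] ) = [ - 91, - 88,  -  73, - 65.26, - 53,-53 , - 47.12, - 6.07,6/19 , 1,77]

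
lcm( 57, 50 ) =2850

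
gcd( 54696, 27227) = 1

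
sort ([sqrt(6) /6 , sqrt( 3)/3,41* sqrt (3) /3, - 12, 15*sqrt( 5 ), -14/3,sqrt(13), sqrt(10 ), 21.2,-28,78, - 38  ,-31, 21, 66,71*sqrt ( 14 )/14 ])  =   [ - 38, - 31,-28, - 12,-14/3,sqrt(6)/6,sqrt(3 )/3 , sqrt( 10 ), sqrt(13), 71*sqrt( 14) /14, 21,21.2,41 *sqrt(3)/3,  15*sqrt(5 ),66, 78]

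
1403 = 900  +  503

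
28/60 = 7/15= 0.47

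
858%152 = 98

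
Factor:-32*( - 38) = 2^6*19^1 = 1216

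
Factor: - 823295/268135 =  - 164659/53627 = - 7^( - 1)*11^1 *47^(-1 )*163^( - 1) * 14969^1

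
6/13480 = 3/6740 = 0.00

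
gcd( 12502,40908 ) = 14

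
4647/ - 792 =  - 6 + 35/264 = -  5.87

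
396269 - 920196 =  - 523927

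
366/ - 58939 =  - 1  +  58573/58939 = - 0.01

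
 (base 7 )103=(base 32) 1K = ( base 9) 57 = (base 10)52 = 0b110100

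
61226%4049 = 491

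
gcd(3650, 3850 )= 50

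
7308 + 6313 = 13621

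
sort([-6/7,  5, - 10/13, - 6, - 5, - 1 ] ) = [-6,-5, - 1,  -  6/7,-10/13, 5]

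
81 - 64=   17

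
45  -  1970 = - 1925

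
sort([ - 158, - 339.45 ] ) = [ - 339.45, - 158]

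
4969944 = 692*7182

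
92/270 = 46/135 = 0.34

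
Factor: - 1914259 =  - 1914259^1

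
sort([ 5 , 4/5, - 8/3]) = [ - 8/3,4/5, 5 ]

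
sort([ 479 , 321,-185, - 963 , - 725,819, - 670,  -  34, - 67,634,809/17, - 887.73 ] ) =[ - 963, - 887.73, - 725 , - 670, - 185, - 67 , - 34,809/17, 321,479,  634, 819 ]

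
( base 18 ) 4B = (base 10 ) 83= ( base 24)3b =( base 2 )1010011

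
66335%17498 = 13841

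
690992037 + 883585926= 1574577963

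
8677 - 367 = 8310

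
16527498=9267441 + 7260057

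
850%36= 22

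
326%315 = 11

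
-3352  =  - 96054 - - 92702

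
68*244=16592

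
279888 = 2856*98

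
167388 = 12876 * 13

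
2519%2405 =114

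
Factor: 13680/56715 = 2^4*3^1*199^ ( - 1) = 48/199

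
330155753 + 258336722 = 588492475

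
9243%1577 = 1358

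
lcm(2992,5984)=5984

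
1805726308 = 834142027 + 971584281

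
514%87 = 79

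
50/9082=25/4541 = 0.01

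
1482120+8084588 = 9566708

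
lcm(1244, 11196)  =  11196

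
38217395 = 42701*895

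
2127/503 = 2127/503 = 4.23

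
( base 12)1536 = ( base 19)6h1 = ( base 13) 1197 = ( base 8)4672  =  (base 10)2490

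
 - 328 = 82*( - 4 )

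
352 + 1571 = 1923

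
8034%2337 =1023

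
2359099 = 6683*353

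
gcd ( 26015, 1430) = 55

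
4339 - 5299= - 960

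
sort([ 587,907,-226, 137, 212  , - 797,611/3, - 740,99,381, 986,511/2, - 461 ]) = [ - 797, - 740 , - 461, - 226,99, 137,611/3,  212,511/2, 381,587,907,986]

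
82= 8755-8673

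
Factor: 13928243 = 7^1*37^1 * 53777^1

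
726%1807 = 726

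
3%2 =1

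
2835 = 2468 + 367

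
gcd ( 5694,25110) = 6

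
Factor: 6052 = 2^2 *17^1*89^1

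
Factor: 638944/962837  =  2^5 * 41^1*487^1*962837^ ( - 1)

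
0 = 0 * 6964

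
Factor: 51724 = 2^2*67^1*193^1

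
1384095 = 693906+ 690189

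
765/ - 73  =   - 765/73  =  -10.48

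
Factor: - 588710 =-2^1 * 5^1 * 17^1*3463^1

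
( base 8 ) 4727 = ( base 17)8c3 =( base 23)4HC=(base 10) 2519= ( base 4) 213113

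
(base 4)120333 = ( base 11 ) 1224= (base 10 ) 1599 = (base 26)29D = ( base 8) 3077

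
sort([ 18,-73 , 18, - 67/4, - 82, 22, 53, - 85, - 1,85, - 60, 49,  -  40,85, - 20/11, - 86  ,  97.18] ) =[-86, - 85,-82, - 73, - 60, - 40,- 67/4, - 20/11, - 1,18,18, 22, 49,53,85,85,97.18] 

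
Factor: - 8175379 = - 8175379^1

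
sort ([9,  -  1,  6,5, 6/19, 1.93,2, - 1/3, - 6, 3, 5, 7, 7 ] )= [ - 6,-1, - 1/3, 6/19,1.93, 2, 3,  5  ,  5, 6,  7,7, 9]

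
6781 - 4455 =2326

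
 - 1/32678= - 1/32678 = -0.00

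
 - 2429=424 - 2853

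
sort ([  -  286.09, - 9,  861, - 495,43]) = [  -  495, - 286.09, - 9,43 , 861 ] 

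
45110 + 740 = 45850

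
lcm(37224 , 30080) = 2977920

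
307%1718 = 307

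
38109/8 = 38109/8=4763.62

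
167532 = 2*83766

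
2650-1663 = 987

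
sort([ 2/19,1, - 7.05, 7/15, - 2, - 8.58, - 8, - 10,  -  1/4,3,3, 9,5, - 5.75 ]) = [ - 10, - 8.58, - 8, -7.05, - 5.75, - 2, - 1/4,2/19,7/15,1, 3, 3, 5,9 ]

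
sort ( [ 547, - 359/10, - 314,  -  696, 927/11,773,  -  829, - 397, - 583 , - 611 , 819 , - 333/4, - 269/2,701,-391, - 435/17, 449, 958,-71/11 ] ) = [ - 829, - 696, - 611 , - 583,-397,-391, - 314,  -  269/2,- 333/4, - 359/10, -435/17,-71/11,  927/11,449, 547,  701, 773,  819,958 ]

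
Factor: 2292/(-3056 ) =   -  2^(-2)*3^1 = - 3/4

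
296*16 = 4736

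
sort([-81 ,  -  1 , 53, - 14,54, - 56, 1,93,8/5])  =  [ - 81, -56 , - 14, - 1,1, 8/5, 53,54, 93]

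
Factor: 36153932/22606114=2^1*9038483^1*11303057^( - 1) =18076966/11303057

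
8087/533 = 15+92/533=15.17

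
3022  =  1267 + 1755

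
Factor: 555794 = 2^1*277897^1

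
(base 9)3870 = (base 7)11310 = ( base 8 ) 5522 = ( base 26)47C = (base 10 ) 2898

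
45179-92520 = -47341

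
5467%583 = 220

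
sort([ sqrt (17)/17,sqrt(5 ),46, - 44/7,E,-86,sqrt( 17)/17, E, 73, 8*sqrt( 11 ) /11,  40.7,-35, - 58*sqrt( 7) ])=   [ - 58*sqrt (7 ),-86,  -  35,-44/7,sqrt(17 ) /17, sqrt( 17 ) /17,sqrt(5), 8*sqrt( 11 ) /11, E, E, 40.7,  46, 73 ] 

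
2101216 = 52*40408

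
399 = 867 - 468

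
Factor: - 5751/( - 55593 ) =3/29 =3^1*29^(- 1)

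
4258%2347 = 1911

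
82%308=82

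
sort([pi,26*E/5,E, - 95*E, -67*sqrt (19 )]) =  [ - 67*sqrt(19), - 95*E,E,pi,26*E/5 ] 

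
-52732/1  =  -52732 = - 52732.00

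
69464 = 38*1828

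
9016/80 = 112 + 7/10 = 112.70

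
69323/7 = 9903 + 2/7= 9903.29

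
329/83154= 329/83154= 0.00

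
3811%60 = 31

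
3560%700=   60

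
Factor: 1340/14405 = 4/43 = 2^2*43^( -1)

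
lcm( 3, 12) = 12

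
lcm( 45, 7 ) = 315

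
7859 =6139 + 1720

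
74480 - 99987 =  - 25507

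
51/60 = 17/20 = 0.85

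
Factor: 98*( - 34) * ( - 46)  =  153272 = 2^3*7^2*17^1*23^1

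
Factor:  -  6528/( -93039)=2176/31013  =  2^7*17^1*31013^( - 1)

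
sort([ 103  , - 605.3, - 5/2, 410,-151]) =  [ - 605.3,-151 , - 5/2, 103  ,  410 ]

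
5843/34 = 171 +29/34 = 171.85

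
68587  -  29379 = 39208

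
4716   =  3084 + 1632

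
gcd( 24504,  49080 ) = 24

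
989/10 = 98 + 9/10 = 98.90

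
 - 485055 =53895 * ( - 9 ) 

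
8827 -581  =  8246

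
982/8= 122+3/4= 122.75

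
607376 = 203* 2992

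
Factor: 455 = 5^1*7^1 * 13^1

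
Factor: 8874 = 2^1* 3^2*17^1*29^1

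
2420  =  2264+156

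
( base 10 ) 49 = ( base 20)29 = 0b110001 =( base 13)3A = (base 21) 27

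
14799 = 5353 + 9446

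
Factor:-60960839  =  - 60960839^1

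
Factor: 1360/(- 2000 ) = - 17/25 = -5^(  -  2 )*17^1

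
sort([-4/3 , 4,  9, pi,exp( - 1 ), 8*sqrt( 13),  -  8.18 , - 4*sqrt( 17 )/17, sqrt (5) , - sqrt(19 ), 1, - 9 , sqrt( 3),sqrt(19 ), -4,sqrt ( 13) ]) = [ - 9,- 8.18, -sqrt(19), -4 ,  -  4/3, - 4 * sqrt( 17) /17,exp(  -  1 ), 1,sqrt(3 ) , sqrt( 5 )  ,  pi,sqrt(13),4 , sqrt ( 19 ) , 9, 8*sqrt ( 13)] 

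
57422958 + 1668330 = 59091288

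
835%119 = 2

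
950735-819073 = 131662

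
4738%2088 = 562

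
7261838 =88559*82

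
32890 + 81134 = 114024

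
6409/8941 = 6409/8941 = 0.72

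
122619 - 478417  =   -355798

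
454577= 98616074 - 98161497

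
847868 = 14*60562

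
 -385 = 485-870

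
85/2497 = 85/2497 = 0.03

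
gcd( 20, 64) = 4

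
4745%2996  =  1749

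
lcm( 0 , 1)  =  0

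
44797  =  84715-39918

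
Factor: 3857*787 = 3035459= 7^1 * 19^1 *29^1*787^1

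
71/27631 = 71/27631 = 0.00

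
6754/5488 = 1+633/2744 = 1.23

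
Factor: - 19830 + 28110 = 8280 = 2^3*3^2*5^1*23^1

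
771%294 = 183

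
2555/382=6 + 263/382 = 6.69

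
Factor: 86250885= 3^1*5^1*7^1*37^1 *149^2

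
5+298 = 303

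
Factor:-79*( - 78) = 2^1*3^1*13^1*79^1 = 6162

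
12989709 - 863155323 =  - 850165614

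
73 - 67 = 6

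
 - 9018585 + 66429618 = 57411033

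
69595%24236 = 21123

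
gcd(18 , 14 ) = 2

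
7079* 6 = 42474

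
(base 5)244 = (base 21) 3B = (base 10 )74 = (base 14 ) 54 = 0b1001010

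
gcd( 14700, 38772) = 12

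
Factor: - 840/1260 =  - 2^1* 3^ ( - 1) = - 2/3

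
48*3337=160176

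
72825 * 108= 7865100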